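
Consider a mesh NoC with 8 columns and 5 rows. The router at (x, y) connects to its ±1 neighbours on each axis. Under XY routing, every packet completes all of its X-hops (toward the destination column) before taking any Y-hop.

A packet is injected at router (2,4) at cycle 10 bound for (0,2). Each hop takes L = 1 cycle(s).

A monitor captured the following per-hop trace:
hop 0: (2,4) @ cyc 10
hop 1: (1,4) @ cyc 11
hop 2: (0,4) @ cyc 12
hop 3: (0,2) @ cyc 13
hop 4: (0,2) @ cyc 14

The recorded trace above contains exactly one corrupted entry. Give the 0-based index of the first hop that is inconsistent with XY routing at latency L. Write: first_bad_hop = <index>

first_bad_hop = 3

[1] (-1,+0) / 1c ⇒ ok
[2] (-1,+0) / 1c ⇒ ok
[3] (+0,-2) / 1c ⇒ BAD: non-unit step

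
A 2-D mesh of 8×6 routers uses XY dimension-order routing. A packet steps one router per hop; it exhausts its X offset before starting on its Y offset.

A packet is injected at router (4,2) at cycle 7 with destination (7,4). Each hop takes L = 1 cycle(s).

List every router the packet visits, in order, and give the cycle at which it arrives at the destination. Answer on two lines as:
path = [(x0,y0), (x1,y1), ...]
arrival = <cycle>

[0] x=4 y=2 t=7
[1] x=5 y=2 t=8 →E
[2] x=6 y=2 t=9 →E
[3] x=7 y=2 t=10 →E
[4] x=7 y=3 t=11 →N
[5] x=7 y=4 t=12 →N

path = [(4,2), (5,2), (6,2), (7,2), (7,3), (7,4)]
arrival = 12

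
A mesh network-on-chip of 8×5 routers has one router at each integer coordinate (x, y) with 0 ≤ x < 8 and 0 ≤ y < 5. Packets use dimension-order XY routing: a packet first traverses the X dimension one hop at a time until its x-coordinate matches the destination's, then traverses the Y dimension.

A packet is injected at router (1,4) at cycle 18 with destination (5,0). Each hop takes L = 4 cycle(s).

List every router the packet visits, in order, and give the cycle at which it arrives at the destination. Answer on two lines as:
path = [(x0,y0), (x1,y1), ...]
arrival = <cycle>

path = [(1,4), (2,4), (3,4), (4,4), (5,4), (5,3), (5,2), (5,1), (5,0)]
arrival = 50

  0. router=(1,4) cycle=18 (inject)
  1. router=(2,4) cycle=22 dir=E
  2. router=(3,4) cycle=26 dir=E
  3. router=(4,4) cycle=30 dir=E
  4. router=(5,4) cycle=34 dir=E
  5. router=(5,3) cycle=38 dir=S
  6. router=(5,2) cycle=42 dir=S
  7. router=(5,1) cycle=46 dir=S
  8. router=(5,0) cycle=50 dir=S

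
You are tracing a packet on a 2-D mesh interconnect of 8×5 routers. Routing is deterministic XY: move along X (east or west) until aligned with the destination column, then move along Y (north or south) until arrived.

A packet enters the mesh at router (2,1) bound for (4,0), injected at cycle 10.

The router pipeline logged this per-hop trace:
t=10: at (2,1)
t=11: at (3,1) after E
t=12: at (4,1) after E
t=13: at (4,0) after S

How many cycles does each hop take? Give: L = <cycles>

L = 1

cyc[1] − cyc[0] = 11 − 10 = 1.
Per-hop latency L = Δcyc = 1.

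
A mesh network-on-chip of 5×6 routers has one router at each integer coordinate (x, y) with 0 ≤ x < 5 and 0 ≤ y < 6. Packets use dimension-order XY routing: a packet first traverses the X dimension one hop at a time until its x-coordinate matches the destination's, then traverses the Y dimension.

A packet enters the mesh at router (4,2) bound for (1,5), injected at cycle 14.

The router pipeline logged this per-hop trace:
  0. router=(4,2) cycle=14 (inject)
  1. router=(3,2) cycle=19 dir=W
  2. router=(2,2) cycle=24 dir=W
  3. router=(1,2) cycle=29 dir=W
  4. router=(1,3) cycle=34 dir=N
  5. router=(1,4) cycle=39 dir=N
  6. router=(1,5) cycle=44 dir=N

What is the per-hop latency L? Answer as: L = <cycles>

From hop 0 (14) to hop 1 (19): +5 cycles.
Each hop adds L, hence L = 5.

L = 5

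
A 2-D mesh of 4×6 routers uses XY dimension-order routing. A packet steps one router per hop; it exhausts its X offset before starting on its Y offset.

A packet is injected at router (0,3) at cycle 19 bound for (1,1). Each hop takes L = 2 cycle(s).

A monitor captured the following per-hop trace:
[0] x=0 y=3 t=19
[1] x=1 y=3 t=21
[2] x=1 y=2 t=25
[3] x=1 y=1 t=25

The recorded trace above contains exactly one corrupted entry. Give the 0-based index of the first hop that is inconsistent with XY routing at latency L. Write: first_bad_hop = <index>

  1: Δx=+1 Δy=+0 Δt=2 [ok]
  2: Δx=+0 Δy=-1 Δt=4 [BAD: Δcyc=4≠L]

first_bad_hop = 2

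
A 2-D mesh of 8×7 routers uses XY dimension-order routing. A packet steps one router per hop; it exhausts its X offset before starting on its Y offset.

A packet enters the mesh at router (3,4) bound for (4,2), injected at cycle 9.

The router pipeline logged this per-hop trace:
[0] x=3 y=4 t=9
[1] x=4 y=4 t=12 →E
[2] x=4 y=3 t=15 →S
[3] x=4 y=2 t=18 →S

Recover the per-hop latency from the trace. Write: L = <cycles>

Between hops 0 and 1 the cycle counter advances 12 − 9 = 3.
Each hop adds L, hence L = 3.

L = 3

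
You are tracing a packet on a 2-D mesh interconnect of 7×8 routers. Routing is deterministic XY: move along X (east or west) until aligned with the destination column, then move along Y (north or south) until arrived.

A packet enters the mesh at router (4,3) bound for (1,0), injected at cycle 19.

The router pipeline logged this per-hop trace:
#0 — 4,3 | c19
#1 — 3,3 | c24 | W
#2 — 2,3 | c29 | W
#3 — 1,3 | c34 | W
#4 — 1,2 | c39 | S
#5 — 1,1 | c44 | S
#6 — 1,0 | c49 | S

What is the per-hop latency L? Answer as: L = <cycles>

L = 5

From hop 0 (19) to hop 1 (24): +5 cycles.
Each hop adds L, hence L = 5.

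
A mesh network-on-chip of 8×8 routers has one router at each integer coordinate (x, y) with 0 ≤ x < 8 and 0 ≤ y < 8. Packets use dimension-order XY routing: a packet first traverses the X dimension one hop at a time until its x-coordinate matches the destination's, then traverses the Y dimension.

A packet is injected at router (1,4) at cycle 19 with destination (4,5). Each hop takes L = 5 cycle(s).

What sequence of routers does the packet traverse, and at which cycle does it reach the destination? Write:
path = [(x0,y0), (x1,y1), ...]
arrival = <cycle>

  0. router=(1,4) cycle=19 (inject)
  1. router=(2,4) cycle=24 dir=E
  2. router=(3,4) cycle=29 dir=E
  3. router=(4,4) cycle=34 dir=E
  4. router=(4,5) cycle=39 dir=N

path = [(1,4), (2,4), (3,4), (4,4), (4,5)]
arrival = 39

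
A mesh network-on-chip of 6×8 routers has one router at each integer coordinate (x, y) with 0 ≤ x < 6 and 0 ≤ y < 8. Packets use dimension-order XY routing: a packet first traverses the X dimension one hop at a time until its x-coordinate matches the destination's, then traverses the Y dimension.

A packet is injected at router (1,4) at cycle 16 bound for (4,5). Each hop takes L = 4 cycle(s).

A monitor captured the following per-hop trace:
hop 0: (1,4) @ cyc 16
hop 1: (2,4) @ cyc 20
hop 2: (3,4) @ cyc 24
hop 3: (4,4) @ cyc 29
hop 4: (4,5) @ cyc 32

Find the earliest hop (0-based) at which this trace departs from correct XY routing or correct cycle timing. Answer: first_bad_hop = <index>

hop 1: step (+1,+0), +4 cyc — ok
hop 2: step (+1,+0), +4 cyc — ok
hop 3: step (+1,+0), +5 cyc — BAD: Δcyc=5≠L

first_bad_hop = 3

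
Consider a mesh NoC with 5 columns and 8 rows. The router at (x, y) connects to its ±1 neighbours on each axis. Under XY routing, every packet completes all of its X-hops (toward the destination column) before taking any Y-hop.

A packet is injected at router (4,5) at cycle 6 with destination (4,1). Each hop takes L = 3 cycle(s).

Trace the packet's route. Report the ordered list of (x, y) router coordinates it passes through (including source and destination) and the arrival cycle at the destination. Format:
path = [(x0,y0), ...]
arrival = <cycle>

path = [(4,5), (4,4), (4,3), (4,2), (4,1)]
arrival = 18

  0. router=(4,5) cycle=6 (inject)
  1. router=(4,4) cycle=9 dir=S
  2. router=(4,3) cycle=12 dir=S
  3. router=(4,2) cycle=15 dir=S
  4. router=(4,1) cycle=18 dir=S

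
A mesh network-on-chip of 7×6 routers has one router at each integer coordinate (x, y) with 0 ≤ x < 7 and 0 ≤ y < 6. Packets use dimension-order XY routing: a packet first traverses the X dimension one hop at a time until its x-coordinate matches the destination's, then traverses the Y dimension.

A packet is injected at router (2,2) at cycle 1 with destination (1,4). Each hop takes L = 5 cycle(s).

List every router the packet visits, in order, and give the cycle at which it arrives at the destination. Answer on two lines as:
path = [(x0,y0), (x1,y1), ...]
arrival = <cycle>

path = [(2,2), (1,2), (1,3), (1,4)]
arrival = 16

hop 0: (2,2) @ cyc 1
hop 1: (1,2) @ cyc 6  [W]
hop 2: (1,3) @ cyc 11  [N]
hop 3: (1,4) @ cyc 16  [N]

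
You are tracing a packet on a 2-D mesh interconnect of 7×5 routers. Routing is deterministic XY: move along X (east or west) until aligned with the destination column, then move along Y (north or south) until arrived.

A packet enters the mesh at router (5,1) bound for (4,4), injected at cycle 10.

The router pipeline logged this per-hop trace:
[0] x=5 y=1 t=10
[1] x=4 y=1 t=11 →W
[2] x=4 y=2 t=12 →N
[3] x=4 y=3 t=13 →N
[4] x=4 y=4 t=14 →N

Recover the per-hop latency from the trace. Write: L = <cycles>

L = 1

Δcyc across hop 0→1: 11 − 10 = 1.
Each hop adds L, hence L = 1.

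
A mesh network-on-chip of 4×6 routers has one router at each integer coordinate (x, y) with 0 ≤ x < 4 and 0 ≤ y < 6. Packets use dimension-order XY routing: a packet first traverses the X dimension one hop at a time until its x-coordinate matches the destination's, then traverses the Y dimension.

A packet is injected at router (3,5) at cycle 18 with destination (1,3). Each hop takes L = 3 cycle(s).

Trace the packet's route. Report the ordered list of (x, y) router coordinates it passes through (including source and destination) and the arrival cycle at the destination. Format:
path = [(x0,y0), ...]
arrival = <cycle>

[0] x=3 y=5 t=18
[1] x=2 y=5 t=21 →W
[2] x=1 y=5 t=24 →W
[3] x=1 y=4 t=27 →S
[4] x=1 y=3 t=30 →S

path = [(3,5), (2,5), (1,5), (1,4), (1,3)]
arrival = 30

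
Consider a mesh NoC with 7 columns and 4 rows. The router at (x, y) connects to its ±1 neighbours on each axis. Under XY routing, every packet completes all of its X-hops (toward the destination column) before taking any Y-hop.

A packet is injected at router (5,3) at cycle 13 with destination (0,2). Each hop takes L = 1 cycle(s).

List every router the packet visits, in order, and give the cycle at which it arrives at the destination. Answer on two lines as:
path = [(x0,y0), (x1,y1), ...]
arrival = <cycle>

hop 0: (5,3) @ cyc 13
hop 1: (4,3) @ cyc 14  [W]
hop 2: (3,3) @ cyc 15  [W]
hop 3: (2,3) @ cyc 16  [W]
hop 4: (1,3) @ cyc 17  [W]
hop 5: (0,3) @ cyc 18  [W]
hop 6: (0,2) @ cyc 19  [S]

path = [(5,3), (4,3), (3,3), (2,3), (1,3), (0,3), (0,2)]
arrival = 19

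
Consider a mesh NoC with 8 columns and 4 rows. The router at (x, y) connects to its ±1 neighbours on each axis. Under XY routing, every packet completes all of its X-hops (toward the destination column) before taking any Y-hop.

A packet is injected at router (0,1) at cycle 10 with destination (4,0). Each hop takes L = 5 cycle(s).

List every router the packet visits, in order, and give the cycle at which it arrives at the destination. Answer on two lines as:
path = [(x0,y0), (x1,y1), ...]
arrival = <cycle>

hop 0: (0,1) @ cyc 10
hop 1: (1,1) @ cyc 15  [E]
hop 2: (2,1) @ cyc 20  [E]
hop 3: (3,1) @ cyc 25  [E]
hop 4: (4,1) @ cyc 30  [E]
hop 5: (4,0) @ cyc 35  [S]

path = [(0,1), (1,1), (2,1), (3,1), (4,1), (4,0)]
arrival = 35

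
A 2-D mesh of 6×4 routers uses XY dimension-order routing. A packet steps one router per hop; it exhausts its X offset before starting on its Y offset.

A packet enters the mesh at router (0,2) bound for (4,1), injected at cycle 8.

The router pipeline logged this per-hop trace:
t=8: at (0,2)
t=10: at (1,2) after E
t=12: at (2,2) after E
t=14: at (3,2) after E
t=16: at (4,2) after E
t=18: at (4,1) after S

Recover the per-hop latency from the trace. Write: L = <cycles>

From hop 0 (8) to hop 1 (10): +2 cycles.
One hop costs L cycles, so L = 2.

L = 2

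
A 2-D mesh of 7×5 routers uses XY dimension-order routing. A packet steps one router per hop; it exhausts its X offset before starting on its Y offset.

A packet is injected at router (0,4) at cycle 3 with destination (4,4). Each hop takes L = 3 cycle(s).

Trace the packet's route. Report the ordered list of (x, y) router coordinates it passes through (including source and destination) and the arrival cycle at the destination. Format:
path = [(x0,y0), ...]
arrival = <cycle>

path = [(0,4), (1,4), (2,4), (3,4), (4,4)]
arrival = 15

t=3: at (0,4)
t=6: at (1,4) after E
t=9: at (2,4) after E
t=12: at (3,4) after E
t=15: at (4,4) after E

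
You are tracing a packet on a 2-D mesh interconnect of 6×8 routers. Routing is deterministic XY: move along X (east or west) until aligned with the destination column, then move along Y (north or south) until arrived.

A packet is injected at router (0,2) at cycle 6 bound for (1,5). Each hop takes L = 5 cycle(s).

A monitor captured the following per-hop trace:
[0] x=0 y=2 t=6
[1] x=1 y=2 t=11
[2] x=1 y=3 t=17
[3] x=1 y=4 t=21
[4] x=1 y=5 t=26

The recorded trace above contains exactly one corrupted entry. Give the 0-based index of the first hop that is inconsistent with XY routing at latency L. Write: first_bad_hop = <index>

first_bad_hop = 2

hop 1: step (+1,+0), +5 cyc — ok
hop 2: step (+0,+1), +6 cyc — BAD: Δcyc=6≠L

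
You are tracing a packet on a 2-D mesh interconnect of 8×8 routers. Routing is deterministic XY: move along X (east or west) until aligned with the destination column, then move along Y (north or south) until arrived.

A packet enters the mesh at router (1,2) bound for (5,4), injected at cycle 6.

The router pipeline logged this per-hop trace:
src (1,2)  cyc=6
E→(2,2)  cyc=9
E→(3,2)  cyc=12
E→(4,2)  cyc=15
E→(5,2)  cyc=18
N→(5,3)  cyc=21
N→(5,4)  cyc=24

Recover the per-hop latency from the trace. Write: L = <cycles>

L = 3

cyc[1] − cyc[0] = 9 − 6 = 3.
That increment is L by definition: L = 3.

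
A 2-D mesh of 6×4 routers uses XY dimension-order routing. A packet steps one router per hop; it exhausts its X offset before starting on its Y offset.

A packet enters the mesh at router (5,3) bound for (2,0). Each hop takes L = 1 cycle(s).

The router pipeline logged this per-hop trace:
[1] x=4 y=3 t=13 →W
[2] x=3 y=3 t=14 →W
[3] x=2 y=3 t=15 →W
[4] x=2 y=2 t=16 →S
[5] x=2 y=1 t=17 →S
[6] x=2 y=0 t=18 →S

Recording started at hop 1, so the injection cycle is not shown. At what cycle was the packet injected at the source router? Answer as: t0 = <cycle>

t0 = 12

cyc[1] = 13 and cyc[k] = t0 + k·L for every k.
So t0 = 13 − 1·1 = 12.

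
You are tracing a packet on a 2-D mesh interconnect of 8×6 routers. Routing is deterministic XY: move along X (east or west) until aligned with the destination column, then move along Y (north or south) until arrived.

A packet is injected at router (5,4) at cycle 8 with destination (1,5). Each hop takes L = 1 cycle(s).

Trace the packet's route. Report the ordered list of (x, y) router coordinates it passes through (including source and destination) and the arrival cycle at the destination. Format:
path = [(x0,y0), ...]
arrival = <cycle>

hop 0: (5,4) @ cyc 8
hop 1: (4,4) @ cyc 9  [W]
hop 2: (3,4) @ cyc 10  [W]
hop 3: (2,4) @ cyc 11  [W]
hop 4: (1,4) @ cyc 12  [W]
hop 5: (1,5) @ cyc 13  [N]

path = [(5,4), (4,4), (3,4), (2,4), (1,4), (1,5)]
arrival = 13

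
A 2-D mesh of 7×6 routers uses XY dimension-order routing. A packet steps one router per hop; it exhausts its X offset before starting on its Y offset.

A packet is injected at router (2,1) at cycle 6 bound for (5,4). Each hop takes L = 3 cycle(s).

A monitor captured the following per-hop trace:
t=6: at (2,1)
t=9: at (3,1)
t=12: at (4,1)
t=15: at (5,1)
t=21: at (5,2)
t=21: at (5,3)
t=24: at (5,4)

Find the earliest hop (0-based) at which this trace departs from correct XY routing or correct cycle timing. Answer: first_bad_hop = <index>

hop 1: step (+1,+0), +3 cyc — ok
hop 2: step (+1,+0), +3 cyc — ok
hop 3: step (+1,+0), +3 cyc — ok
hop 4: step (+0,+1), +6 cyc — BAD: Δcyc=6≠L

first_bad_hop = 4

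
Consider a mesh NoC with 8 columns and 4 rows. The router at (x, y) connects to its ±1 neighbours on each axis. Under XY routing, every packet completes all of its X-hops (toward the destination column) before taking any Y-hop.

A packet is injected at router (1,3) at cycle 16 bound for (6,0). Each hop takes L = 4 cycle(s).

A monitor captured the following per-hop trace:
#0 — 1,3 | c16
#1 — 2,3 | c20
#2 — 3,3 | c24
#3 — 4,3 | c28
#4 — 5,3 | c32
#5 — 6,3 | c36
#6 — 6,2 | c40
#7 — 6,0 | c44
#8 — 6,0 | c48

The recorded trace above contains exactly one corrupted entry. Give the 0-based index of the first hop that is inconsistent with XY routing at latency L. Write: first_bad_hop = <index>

  1: Δx=+1 Δy=+0 Δt=4 [ok]
  2: Δx=+1 Δy=+0 Δt=4 [ok]
  3: Δx=+1 Δy=+0 Δt=4 [ok]
  4: Δx=+1 Δy=+0 Δt=4 [ok]
  5: Δx=+1 Δy=+0 Δt=4 [ok]
  6: Δx=+0 Δy=-1 Δt=4 [ok]
  7: Δx=+0 Δy=-2 Δt=4 [BAD: non-unit step]

first_bad_hop = 7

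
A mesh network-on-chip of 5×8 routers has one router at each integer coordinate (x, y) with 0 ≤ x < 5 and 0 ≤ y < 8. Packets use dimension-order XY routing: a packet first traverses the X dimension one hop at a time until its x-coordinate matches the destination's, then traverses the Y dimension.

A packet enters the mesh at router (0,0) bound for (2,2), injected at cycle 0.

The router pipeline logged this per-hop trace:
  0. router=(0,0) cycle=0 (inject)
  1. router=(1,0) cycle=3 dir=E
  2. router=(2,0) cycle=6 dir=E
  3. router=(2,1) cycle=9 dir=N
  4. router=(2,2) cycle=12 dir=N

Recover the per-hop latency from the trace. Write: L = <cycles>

L = 3

cyc[1] − cyc[0] = 3 − 0 = 3.
One hop costs L cycles, so L = 3.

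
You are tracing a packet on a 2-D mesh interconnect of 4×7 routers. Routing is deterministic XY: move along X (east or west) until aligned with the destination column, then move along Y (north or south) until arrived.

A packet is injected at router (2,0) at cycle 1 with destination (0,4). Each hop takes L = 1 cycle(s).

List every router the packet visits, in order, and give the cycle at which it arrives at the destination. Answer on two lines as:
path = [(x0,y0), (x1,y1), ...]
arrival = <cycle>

path = [(2,0), (1,0), (0,0), (0,1), (0,2), (0,3), (0,4)]
arrival = 7

src (2,0)  cyc=1
W→(1,0)  cyc=2
W→(0,0)  cyc=3
N→(0,1)  cyc=4
N→(0,2)  cyc=5
N→(0,3)  cyc=6
N→(0,4)  cyc=7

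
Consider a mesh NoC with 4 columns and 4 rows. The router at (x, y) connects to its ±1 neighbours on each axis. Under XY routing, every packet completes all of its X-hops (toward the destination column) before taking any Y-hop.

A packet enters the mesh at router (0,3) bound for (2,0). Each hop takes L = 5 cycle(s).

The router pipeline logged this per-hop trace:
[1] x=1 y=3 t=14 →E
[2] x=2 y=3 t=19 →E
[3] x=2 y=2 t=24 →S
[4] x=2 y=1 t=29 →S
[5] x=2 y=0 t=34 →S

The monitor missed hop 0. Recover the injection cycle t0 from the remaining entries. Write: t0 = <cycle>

The first recorded entry is hop 1 at cycle 14.
t0 = cyc[1] − L = 14 − 5 = 9.

t0 = 9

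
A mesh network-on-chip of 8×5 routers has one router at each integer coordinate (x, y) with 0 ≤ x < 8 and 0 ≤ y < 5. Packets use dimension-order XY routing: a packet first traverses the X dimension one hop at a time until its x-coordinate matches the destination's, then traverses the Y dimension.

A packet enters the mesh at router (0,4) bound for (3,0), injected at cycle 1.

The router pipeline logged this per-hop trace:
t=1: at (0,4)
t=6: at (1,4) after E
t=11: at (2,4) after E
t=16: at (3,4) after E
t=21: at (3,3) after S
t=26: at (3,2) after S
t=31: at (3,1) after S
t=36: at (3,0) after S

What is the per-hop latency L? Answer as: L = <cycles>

Between hops 0 and 1 the cycle counter advances 6 − 1 = 5.
One hop costs L cycles, so L = 5.

L = 5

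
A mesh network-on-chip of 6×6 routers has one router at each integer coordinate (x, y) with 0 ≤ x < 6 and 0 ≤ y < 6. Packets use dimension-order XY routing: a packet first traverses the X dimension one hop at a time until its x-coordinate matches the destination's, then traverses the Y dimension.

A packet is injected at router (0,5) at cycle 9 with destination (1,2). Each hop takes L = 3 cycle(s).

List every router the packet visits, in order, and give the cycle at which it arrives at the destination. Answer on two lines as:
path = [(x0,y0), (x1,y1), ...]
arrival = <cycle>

path = [(0,5), (1,5), (1,4), (1,3), (1,2)]
arrival = 21

[0] x=0 y=5 t=9
[1] x=1 y=5 t=12 →E
[2] x=1 y=4 t=15 →S
[3] x=1 y=3 t=18 →S
[4] x=1 y=2 t=21 →S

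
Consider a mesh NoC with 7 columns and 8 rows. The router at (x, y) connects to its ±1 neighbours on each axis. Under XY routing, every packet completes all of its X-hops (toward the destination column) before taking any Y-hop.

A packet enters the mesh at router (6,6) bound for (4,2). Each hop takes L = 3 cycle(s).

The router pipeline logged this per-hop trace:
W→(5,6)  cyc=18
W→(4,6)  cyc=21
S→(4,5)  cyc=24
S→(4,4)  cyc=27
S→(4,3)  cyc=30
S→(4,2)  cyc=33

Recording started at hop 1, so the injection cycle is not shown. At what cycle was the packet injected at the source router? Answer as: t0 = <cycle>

t0 = 15

At hop 1 the cycle is 18; in general cyc_k = t0 + kL.
Therefore t0 = 18 − L = 15.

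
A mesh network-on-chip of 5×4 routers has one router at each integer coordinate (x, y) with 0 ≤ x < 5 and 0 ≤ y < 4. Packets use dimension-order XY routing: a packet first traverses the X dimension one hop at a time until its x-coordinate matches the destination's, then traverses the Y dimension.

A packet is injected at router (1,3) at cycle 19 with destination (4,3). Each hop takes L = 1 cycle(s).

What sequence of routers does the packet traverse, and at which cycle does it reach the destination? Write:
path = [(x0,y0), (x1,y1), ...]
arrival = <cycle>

path = [(1,3), (2,3), (3,3), (4,3)]
arrival = 22

  0. router=(1,3) cycle=19 (inject)
  1. router=(2,3) cycle=20 dir=E
  2. router=(3,3) cycle=21 dir=E
  3. router=(4,3) cycle=22 dir=E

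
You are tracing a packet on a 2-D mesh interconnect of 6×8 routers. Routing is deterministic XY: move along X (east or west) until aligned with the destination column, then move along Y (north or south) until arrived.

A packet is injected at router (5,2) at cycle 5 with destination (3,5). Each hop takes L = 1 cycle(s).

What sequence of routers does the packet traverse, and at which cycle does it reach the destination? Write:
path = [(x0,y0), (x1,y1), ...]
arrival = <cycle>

path = [(5,2), (4,2), (3,2), (3,3), (3,4), (3,5)]
arrival = 10

[0] x=5 y=2 t=5
[1] x=4 y=2 t=6 →W
[2] x=3 y=2 t=7 →W
[3] x=3 y=3 t=8 →N
[4] x=3 y=4 t=9 →N
[5] x=3 y=5 t=10 →N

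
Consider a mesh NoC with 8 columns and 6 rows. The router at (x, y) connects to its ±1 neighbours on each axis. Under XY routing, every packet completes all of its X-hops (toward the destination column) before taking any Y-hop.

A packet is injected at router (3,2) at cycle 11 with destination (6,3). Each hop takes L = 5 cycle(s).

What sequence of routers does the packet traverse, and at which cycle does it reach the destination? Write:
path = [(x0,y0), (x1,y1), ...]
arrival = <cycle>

t=11: at (3,2)
t=16: at (4,2) after E
t=21: at (5,2) after E
t=26: at (6,2) after E
t=31: at (6,3) after N

path = [(3,2), (4,2), (5,2), (6,2), (6,3)]
arrival = 31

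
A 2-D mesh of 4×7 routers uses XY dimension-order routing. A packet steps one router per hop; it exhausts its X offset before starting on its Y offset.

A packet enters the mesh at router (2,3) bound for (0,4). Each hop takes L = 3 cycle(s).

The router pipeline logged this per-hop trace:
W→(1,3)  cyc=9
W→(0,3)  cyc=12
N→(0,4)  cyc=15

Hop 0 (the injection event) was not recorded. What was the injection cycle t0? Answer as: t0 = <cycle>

t0 = 6

Hop 1 reached at cycle 9; hop k is at t0 + k·L.
So t0 = 9 − 1·3 = 6.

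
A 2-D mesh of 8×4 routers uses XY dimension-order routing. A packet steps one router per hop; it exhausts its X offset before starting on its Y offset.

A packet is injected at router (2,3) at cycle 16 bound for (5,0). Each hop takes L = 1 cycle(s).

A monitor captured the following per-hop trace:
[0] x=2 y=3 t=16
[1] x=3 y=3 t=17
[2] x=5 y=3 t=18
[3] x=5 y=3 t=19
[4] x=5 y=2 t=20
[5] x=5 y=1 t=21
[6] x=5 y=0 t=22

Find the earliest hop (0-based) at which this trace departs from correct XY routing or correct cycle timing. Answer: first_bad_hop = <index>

hop 1: step (+1,+0), +1 cyc — ok
hop 2: step (+2,+0), +1 cyc — BAD: non-unit step

first_bad_hop = 2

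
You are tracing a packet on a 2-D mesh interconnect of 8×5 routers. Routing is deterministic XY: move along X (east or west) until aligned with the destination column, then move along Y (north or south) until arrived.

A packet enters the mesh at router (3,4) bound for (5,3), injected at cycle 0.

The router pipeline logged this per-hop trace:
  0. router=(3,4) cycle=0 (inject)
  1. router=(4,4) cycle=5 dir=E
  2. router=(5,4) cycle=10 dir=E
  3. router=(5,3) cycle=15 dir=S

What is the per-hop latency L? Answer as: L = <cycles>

Between hops 0 and 1 the cycle counter advances 5 − 0 = 5.
Each hop adds L, hence L = 5.

L = 5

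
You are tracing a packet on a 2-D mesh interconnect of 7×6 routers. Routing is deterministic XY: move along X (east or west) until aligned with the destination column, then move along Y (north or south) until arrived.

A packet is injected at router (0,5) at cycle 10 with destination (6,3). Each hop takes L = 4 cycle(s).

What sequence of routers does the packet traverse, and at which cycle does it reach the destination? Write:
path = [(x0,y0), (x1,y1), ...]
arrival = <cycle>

#0 — 0,5 | c10
#1 — 1,5 | c14 | E
#2 — 2,5 | c18 | E
#3 — 3,5 | c22 | E
#4 — 4,5 | c26 | E
#5 — 5,5 | c30 | E
#6 — 6,5 | c34 | E
#7 — 6,4 | c38 | S
#8 — 6,3 | c42 | S

path = [(0,5), (1,5), (2,5), (3,5), (4,5), (5,5), (6,5), (6,4), (6,3)]
arrival = 42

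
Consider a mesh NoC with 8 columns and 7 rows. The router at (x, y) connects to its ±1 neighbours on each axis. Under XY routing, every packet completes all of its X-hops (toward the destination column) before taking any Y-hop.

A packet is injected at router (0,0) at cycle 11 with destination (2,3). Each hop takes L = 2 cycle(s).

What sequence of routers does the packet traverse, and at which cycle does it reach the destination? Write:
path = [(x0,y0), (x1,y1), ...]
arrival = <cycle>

src (0,0)  cyc=11
E→(1,0)  cyc=13
E→(2,0)  cyc=15
N→(2,1)  cyc=17
N→(2,2)  cyc=19
N→(2,3)  cyc=21

path = [(0,0), (1,0), (2,0), (2,1), (2,2), (2,3)]
arrival = 21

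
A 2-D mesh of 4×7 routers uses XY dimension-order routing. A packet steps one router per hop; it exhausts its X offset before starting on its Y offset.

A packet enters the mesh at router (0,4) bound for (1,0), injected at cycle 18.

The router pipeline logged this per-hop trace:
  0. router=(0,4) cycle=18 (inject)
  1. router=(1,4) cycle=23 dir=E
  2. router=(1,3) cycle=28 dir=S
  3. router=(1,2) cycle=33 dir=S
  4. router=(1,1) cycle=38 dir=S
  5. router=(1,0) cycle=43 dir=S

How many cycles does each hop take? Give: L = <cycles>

Between hops 0 and 1 the cycle counter advances 23 − 18 = 5.
One hop costs L cycles, so L = 5.

L = 5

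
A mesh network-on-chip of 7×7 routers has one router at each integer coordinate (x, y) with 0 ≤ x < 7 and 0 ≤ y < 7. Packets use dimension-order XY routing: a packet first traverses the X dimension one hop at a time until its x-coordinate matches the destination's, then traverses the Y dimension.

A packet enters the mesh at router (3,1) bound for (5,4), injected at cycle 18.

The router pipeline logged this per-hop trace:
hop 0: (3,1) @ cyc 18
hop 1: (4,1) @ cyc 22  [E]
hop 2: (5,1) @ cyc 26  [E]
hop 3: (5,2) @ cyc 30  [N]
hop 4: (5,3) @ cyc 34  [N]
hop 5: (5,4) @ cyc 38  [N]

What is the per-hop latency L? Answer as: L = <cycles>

L = 4

cyc[1] − cyc[0] = 22 − 18 = 4.
One hop costs L cycles, so L = 4.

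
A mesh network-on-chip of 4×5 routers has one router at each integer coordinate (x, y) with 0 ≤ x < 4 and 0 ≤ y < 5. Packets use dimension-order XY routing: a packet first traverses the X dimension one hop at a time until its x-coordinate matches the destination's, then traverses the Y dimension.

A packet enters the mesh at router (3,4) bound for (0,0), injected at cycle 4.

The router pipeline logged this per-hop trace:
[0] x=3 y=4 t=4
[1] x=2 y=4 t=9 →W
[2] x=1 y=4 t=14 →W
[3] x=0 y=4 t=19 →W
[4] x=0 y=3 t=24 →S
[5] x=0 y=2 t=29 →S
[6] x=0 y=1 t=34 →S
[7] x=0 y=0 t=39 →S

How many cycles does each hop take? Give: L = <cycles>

Δcyc across hop 0→1: 9 − 4 = 5.
Each hop adds L, hence L = 5.

L = 5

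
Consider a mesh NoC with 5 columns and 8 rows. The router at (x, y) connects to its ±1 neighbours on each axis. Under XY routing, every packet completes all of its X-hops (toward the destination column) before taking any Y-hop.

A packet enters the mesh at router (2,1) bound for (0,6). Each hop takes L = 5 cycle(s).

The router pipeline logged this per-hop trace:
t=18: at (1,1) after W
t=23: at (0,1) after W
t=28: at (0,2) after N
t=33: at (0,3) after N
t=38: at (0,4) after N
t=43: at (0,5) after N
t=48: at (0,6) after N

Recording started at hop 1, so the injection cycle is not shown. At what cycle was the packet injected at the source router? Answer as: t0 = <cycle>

Hop 1 reached at cycle 18; hop k is at t0 + k·L.
Therefore t0 = 18 − L = 13.

t0 = 13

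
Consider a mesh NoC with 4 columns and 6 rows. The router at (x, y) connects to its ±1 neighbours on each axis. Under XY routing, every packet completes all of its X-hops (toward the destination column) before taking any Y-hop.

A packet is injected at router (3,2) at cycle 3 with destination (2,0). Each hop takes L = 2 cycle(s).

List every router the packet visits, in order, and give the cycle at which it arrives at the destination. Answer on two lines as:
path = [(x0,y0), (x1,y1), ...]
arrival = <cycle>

path = [(3,2), (2,2), (2,1), (2,0)]
arrival = 9

t=3: at (3,2)
t=5: at (2,2) after W
t=7: at (2,1) after S
t=9: at (2,0) after S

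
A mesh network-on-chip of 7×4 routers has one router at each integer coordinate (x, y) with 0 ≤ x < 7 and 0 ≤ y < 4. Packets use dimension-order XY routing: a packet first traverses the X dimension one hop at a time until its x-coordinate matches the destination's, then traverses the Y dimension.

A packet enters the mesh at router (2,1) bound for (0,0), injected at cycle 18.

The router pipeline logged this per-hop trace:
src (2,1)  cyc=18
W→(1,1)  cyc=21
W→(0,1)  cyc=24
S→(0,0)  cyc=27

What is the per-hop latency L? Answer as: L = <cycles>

L = 3

cyc[1] − cyc[0] = 21 − 18 = 3.
Each hop adds L, hence L = 3.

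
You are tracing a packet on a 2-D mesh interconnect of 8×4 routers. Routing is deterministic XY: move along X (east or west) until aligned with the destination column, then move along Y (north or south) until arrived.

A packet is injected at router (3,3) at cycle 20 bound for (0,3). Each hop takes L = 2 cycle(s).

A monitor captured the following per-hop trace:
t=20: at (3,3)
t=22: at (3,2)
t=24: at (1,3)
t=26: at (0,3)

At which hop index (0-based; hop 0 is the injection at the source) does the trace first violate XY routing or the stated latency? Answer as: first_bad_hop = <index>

first_bad_hop = 1

[1] (+0,-1) / 2c ⇒ BAD: Y-move but x=3≠0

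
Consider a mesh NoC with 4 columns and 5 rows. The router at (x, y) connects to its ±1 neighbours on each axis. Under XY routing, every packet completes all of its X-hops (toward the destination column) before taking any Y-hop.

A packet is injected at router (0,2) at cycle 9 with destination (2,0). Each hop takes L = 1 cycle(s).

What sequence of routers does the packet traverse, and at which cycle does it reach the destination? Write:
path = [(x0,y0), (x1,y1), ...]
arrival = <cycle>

src (0,2)  cyc=9
E→(1,2)  cyc=10
E→(2,2)  cyc=11
S→(2,1)  cyc=12
S→(2,0)  cyc=13

path = [(0,2), (1,2), (2,2), (2,1), (2,0)]
arrival = 13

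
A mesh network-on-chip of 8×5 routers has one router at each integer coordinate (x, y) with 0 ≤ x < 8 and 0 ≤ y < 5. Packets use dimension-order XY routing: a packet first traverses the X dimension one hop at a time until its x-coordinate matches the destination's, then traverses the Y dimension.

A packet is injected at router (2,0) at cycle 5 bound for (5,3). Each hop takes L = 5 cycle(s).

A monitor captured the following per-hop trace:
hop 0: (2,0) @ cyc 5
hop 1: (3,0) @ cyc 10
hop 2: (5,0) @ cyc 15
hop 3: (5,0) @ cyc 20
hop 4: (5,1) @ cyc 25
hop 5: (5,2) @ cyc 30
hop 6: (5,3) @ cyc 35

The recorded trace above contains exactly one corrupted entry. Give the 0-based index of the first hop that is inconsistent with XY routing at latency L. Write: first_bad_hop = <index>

first_bad_hop = 2

hop 1: step (+1,+0), +5 cyc — ok
hop 2: step (+2,+0), +5 cyc — BAD: non-unit step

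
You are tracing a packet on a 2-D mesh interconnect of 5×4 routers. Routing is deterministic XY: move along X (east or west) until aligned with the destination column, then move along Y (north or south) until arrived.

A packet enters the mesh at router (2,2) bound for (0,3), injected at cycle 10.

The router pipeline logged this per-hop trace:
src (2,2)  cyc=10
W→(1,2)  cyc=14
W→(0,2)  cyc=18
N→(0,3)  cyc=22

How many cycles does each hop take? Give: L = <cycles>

cyc[1] − cyc[0] = 14 − 10 = 4.
Per-hop latency L = Δcyc = 4.

L = 4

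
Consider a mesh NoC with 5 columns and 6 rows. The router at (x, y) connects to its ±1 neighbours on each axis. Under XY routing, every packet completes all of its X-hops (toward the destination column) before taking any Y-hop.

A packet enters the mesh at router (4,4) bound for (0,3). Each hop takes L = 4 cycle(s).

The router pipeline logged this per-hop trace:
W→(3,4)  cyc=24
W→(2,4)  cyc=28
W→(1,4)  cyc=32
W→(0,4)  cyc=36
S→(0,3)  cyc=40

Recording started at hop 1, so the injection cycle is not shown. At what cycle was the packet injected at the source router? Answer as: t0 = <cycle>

t0 = 20

Hop 1 reached at cycle 24; hop k is at t0 + k·L.
Therefore t0 = 24 − L = 20.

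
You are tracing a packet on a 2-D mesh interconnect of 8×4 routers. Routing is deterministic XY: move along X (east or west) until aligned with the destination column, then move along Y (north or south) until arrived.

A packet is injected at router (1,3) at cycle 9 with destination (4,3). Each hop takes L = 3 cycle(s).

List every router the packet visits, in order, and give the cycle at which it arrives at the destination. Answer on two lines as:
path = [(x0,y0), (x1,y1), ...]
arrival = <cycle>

path = [(1,3), (2,3), (3,3), (4,3)]
arrival = 18

t=9: at (1,3)
t=12: at (2,3) after E
t=15: at (3,3) after E
t=18: at (4,3) after E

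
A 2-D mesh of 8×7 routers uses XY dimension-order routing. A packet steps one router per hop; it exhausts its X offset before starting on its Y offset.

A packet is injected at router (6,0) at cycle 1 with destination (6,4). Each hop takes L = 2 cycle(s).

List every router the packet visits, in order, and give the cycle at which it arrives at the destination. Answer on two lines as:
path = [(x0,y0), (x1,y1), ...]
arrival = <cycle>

path = [(6,0), (6,1), (6,2), (6,3), (6,4)]
arrival = 9

hop 0: (6,0) @ cyc 1
hop 1: (6,1) @ cyc 3  [N]
hop 2: (6,2) @ cyc 5  [N]
hop 3: (6,3) @ cyc 7  [N]
hop 4: (6,4) @ cyc 9  [N]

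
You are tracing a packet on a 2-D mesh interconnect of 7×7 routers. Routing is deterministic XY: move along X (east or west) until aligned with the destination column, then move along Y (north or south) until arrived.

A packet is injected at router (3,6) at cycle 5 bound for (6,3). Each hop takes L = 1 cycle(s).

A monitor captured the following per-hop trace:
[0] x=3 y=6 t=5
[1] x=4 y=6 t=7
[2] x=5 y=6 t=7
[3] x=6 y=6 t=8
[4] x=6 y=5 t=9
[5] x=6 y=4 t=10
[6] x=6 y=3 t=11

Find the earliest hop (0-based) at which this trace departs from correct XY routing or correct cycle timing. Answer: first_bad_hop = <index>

hop 1: step (+1,+0), +2 cyc — BAD: Δcyc=2≠L

first_bad_hop = 1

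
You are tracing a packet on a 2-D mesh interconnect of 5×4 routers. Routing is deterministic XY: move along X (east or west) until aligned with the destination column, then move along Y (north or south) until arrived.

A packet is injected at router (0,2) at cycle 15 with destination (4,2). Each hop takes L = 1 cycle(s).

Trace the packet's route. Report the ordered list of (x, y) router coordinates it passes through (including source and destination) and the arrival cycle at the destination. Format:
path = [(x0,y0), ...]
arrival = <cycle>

src (0,2)  cyc=15
E→(1,2)  cyc=16
E→(2,2)  cyc=17
E→(3,2)  cyc=18
E→(4,2)  cyc=19

path = [(0,2), (1,2), (2,2), (3,2), (4,2)]
arrival = 19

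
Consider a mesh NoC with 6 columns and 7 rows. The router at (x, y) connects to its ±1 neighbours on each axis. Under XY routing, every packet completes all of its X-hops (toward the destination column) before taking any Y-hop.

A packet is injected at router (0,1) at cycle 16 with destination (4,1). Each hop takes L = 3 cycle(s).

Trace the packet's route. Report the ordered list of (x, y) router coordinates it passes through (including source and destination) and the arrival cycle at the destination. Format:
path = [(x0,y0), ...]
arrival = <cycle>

path = [(0,1), (1,1), (2,1), (3,1), (4,1)]
arrival = 28

src (0,1)  cyc=16
E→(1,1)  cyc=19
E→(2,1)  cyc=22
E→(3,1)  cyc=25
E→(4,1)  cyc=28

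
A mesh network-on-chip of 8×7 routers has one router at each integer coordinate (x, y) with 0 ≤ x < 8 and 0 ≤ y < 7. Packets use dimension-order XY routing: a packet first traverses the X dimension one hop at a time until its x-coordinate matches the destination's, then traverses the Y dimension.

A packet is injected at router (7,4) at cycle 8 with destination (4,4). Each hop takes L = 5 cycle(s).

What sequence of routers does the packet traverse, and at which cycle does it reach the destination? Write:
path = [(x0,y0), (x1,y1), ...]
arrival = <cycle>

#0 — 7,4 | c8
#1 — 6,4 | c13 | W
#2 — 5,4 | c18 | W
#3 — 4,4 | c23 | W

path = [(7,4), (6,4), (5,4), (4,4)]
arrival = 23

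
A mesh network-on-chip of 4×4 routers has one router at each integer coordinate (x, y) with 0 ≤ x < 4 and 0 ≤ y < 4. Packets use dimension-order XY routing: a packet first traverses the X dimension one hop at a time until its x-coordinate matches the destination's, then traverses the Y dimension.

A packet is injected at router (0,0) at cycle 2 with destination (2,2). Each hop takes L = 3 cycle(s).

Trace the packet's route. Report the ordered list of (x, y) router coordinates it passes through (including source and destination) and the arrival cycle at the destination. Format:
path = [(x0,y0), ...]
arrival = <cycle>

[0] x=0 y=0 t=2
[1] x=1 y=0 t=5 →E
[2] x=2 y=0 t=8 →E
[3] x=2 y=1 t=11 →N
[4] x=2 y=2 t=14 →N

path = [(0,0), (1,0), (2,0), (2,1), (2,2)]
arrival = 14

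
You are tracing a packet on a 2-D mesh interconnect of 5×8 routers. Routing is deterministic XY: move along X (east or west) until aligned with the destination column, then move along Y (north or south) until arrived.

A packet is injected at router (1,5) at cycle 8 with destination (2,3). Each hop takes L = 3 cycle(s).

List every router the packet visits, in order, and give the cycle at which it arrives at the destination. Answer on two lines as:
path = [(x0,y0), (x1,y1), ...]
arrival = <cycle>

path = [(1,5), (2,5), (2,4), (2,3)]
arrival = 17

  0. router=(1,5) cycle=8 (inject)
  1. router=(2,5) cycle=11 dir=E
  2. router=(2,4) cycle=14 dir=S
  3. router=(2,3) cycle=17 dir=S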